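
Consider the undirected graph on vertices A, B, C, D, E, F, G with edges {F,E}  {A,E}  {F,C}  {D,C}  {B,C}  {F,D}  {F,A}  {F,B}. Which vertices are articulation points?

F

Removing F increases the component count from 2 to 3, so F is a cut vertex.
By contrast removing B leaves 2 components; it is not a cut vertex. No other vertex is a cut vertex either.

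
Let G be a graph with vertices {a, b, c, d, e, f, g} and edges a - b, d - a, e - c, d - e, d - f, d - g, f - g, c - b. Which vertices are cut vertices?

Removing d increases the component count from 1 to 2, so d is a cut vertex.
By contrast removing f leaves 1 component; it is not a cut vertex. No other vertex is a cut vertex either.

d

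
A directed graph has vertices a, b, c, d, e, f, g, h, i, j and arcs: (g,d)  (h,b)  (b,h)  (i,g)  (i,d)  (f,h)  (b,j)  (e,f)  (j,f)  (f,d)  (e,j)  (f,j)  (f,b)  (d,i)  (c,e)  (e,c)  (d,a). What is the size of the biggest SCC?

4

{b, f, h, j} are all mutually reachable — one SCC of size 4.
{d, g, i} are all mutually reachable — one SCC of size 3.
{c, e} are all mutually reachable — one SCC of size 2.
{a} is an SCC by itself.
The largest has 4 vertices.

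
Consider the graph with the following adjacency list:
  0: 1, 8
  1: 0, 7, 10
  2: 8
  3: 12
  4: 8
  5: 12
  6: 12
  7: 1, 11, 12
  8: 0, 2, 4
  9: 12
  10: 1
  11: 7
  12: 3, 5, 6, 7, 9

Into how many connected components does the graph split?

1

Starting from 0 we can reach 0, 1, 2, 3, 4, 5, 6, 7, 8, 9, 10, 11, 12. That is one component of size 13.
Total: 1 component.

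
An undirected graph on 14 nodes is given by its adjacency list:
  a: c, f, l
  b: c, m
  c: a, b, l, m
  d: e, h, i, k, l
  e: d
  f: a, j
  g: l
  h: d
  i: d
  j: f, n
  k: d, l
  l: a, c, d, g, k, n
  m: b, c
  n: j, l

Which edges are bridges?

The edges on the cycle l-k-d-l are not bridges since each lies on that cycle.
But removing h-d disconnects h from d; removing g-l disconnects g from l; removing d-e disconnects d from e; removing i-d disconnects i from d — these are bridges.

d-e, d-h, d-i, g-l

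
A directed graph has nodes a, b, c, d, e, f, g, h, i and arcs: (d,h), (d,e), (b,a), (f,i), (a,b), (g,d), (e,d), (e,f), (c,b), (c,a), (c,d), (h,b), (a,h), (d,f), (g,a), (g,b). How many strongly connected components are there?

{a, b, h} are all mutually reachable — one SCC of size 3.
{d, e} are all mutually reachable — one SCC of size 2.
{g} is an SCC by itself.
{f} is an SCC by itself.
{i} is an SCC by itself.
(and 1 more singleton SCC)
That gives 6 strongly connected components.

6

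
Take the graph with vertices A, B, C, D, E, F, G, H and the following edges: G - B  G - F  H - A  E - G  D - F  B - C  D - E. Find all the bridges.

The edges on the cycle D-E-G-F-D are not bridges since each lies on that cycle.
But removing B - C disconnects B from C; removing G - B disconnects G from B; removing H - A disconnects H from A — these are bridges.

A-H, B-C, B-G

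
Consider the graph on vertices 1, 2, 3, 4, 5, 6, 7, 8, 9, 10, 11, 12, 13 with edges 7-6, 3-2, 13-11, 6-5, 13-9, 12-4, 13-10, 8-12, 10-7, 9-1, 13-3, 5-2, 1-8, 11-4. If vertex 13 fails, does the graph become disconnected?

Deleting 13 raises the number of components from 1 to 2, so 13 is a cut vertex.

Yes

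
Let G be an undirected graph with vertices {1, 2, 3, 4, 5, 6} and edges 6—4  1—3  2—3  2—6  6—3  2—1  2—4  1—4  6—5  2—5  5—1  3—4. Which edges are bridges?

The edges on the cycle 2-6-4-1-2 are not bridges since each lies on that cycle.
Every edge lies on some cycle, so there are no bridges.

none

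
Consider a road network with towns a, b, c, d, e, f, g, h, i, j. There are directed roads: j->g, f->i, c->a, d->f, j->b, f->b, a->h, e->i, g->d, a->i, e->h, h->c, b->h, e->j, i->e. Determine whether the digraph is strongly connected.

Yes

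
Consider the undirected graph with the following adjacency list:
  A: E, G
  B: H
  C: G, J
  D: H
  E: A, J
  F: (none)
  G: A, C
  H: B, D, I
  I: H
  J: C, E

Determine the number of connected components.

F is isolated — a component by itself.
Starting from B we can reach B, D, H, I. That is one component of size 4.
Starting from A we can reach A, C, E, G, J. That is one component of size 5.
Total: 3 components.

3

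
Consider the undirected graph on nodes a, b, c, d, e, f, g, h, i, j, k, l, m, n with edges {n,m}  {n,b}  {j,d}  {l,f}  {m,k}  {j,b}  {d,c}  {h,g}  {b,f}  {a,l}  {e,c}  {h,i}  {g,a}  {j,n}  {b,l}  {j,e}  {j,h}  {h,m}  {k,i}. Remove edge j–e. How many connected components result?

j and e are still connected via j-d-c-e, so the component count stays at 1.

1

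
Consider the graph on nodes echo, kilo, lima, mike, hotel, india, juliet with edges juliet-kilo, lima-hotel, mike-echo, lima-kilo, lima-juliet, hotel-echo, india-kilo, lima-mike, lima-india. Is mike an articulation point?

No

Deleting mike leaves 1 component (was 1) (its neighbors echo, lima remain connected to each other), so mike is not a cut vertex.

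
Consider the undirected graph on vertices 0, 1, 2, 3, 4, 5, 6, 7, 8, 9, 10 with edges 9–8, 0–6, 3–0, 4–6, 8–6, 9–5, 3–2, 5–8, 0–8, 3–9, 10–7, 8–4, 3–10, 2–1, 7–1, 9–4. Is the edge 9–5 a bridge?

No

After removing 9–5, the path 9-8-5 still connects them, so the edge is not a bridge.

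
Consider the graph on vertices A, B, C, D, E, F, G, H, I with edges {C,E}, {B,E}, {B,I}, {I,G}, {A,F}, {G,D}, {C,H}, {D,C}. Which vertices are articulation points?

C

Removing C increases the component count from 2 to 3, so C is a cut vertex.
By contrast removing D leaves 2 components; it is not a cut vertex. No other vertex is a cut vertex either.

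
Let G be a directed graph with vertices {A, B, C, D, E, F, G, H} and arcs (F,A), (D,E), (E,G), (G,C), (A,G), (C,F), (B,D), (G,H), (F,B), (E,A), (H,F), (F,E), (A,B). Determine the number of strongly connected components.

1

{A, B, C, D, E, F, G, H} are all mutually reachable — one SCC of size 8.
That gives 1 strongly connected component.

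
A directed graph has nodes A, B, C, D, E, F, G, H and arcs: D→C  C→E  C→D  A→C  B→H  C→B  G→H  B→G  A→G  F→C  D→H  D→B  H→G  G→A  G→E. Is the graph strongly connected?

No

There is no directed path from A to F, so the graph is not strongly connected.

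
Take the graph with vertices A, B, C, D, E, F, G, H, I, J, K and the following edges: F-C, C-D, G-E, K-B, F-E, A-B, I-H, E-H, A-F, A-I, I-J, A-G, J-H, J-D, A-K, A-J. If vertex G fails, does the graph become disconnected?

No

Deleting G leaves 1 component (was 1) (its neighbors A, E remain connected to each other), so G is not a cut vertex.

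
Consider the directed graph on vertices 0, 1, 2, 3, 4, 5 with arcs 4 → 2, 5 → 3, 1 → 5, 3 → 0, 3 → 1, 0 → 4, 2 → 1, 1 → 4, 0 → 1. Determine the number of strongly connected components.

1

{0, 1, 2, 3, 4, 5} are all mutually reachable — one SCC of size 6.
That gives 1 strongly connected component.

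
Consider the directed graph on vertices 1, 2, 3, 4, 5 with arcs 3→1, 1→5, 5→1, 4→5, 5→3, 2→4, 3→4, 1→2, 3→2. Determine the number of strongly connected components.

{1, 2, 3, 4, 5} are all mutually reachable — one SCC of size 5.
That gives 1 strongly connected component.

1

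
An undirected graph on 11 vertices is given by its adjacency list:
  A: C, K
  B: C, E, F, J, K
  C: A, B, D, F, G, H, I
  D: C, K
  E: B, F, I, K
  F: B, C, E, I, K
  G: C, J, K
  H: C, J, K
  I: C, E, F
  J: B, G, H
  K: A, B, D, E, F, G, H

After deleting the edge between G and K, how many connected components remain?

1

G and K are still connected via G-C-A-K, so the component count stays at 1.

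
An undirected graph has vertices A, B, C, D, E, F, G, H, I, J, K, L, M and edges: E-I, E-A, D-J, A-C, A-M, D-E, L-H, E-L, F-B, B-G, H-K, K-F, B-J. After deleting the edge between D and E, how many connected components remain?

1

D and E are still connected via D-J-B-F-K-H-L-E, so the component count stays at 1.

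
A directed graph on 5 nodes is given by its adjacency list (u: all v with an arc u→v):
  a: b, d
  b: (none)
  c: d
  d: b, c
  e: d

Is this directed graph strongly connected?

No

There is no directed path from a to e, so the graph is not strongly connected.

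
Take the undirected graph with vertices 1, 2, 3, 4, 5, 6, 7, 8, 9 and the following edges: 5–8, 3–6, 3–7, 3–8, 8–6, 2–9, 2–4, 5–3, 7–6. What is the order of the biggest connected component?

1 is isolated — a component by itself.
Starting from 2 we can reach 2, 4, 9. That is one component of size 3.
Starting from 3 we can reach 3, 5, 6, 7, 8. That is one component of size 5.
The largest has 5 vertices.

5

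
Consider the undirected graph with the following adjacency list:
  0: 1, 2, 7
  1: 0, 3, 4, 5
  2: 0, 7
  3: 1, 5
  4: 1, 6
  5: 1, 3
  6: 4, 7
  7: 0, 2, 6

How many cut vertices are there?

1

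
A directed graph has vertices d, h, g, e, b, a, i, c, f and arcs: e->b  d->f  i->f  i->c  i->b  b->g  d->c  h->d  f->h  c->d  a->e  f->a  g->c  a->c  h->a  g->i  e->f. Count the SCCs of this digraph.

{a, b, c, d, e, f, g, h, i} are all mutually reachable — one SCC of size 9.
That gives 1 strongly connected component.

1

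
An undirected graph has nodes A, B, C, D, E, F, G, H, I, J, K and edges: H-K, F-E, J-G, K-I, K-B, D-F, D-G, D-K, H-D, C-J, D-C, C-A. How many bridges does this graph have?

The edges on the cycle D-C-J-G-D are not bridges since each lies on that cycle.
But removing F-E disconnects F from E; removing K-B disconnects K from B; removing D-F disconnects D from F; removing A-C disconnects A from C — these are bridges.
In total 5 edges are bridges.

5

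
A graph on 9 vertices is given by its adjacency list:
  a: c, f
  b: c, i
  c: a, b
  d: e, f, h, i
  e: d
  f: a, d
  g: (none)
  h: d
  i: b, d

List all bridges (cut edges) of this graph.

d-e, d-h

The edges on the cycle i-d-f-a-c-b-i are not bridges since each lies on that cycle.
But removing d-e disconnects d from e; removing d-h disconnects d from h — these are bridges.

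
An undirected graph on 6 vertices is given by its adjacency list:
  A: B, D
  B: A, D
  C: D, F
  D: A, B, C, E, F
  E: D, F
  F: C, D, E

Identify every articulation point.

D

Removing D increases the component count from 1 to 2, so D is a cut vertex.
By contrast removing E leaves 1 component; it is not a cut vertex. No other vertex is a cut vertex either.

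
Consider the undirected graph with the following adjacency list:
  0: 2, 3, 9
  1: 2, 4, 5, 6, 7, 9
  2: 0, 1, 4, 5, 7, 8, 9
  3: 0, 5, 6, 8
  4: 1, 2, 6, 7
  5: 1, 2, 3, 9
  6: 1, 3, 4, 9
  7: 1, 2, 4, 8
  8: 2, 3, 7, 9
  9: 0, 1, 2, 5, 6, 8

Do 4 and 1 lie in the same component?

Yes

From 4 we can reach 0, 1, 2, 3, 4, 5, 6, 7, 8, 9, which includes 1.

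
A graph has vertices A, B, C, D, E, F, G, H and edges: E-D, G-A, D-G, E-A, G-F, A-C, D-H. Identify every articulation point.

A, D, G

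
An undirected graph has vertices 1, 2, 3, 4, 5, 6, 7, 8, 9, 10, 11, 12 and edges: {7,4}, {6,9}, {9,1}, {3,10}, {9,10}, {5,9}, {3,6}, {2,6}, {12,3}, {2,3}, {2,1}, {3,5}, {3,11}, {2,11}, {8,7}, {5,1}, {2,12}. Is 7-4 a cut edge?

Yes

Removing 7-4 leaves no path between 7 and 4: the component count goes from 2 to 3. So it is a bridge.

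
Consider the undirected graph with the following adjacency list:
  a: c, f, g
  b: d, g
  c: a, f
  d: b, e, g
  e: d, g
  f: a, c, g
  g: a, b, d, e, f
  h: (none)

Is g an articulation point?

Yes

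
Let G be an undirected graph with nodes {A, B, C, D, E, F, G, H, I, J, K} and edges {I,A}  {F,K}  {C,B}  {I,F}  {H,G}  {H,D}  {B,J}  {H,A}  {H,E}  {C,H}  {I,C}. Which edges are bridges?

B-C, B-J, D-H, E-H, F-I, F-K, G-H

The edges on the cycle I-C-H-A-I are not bridges since each lies on that cycle.
But removing G-H disconnects G from H; removing C-B disconnects C from B; removing H-E disconnects H from E; removing H-D disconnects H from D — these are bridges.
In total 7 edges are bridges.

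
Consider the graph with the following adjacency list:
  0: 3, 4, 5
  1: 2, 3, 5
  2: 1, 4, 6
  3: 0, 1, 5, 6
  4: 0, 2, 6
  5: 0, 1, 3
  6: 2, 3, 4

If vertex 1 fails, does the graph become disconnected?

Deleting 1 leaves 1 component (was 1) (its neighbors 2, 3, 5 remain connected to each other), so 1 is not a cut vertex.

No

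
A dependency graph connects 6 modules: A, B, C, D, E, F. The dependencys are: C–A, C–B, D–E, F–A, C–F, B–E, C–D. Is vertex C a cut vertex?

Deleting C raises the number of components from 1 to 2, so C is a cut vertex.

Yes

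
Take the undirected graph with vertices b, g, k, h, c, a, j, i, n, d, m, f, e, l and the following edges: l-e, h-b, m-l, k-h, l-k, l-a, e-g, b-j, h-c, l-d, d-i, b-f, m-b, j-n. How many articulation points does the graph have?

6

Removing b increases the component count from 1 to 3, so b is a cut vertex.
Removing d increases the component count from 1 to 2, so d is a cut vertex.
Removing e increases the component count from 1 to 2, so e is a cut vertex.
Likewise h, j, l are cut vertices.
By contrast removing f leaves 1 component; it is not a cut vertex. No other vertex is a cut vertex either.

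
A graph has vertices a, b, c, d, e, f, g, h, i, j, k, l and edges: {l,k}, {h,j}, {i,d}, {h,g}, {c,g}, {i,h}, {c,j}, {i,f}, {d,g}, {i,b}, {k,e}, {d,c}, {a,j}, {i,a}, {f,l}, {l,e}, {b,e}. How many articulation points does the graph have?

Removing i increases the component count from 1 to 2, so i is a cut vertex.
By contrast removing h leaves 1 component; it is not a cut vertex. No other vertex is a cut vertex either.

1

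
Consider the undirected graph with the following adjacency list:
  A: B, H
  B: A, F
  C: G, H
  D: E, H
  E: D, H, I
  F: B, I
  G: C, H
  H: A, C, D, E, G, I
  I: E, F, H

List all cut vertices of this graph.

H

Removing H increases the component count from 1 to 2, so H is a cut vertex.
By contrast removing E leaves 1 component; it is not a cut vertex. No other vertex is a cut vertex either.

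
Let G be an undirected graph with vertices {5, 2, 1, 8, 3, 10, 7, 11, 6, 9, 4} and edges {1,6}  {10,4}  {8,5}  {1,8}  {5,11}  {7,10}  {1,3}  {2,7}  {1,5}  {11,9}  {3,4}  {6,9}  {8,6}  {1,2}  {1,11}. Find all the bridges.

none

The edges on the cycle 1-8-5-1 are not bridges since each lies on that cycle.
Every edge lies on some cycle, so there are no bridges.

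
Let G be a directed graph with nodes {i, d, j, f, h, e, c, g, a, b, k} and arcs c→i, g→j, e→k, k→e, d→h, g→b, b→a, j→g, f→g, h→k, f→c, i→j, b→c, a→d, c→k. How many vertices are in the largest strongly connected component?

5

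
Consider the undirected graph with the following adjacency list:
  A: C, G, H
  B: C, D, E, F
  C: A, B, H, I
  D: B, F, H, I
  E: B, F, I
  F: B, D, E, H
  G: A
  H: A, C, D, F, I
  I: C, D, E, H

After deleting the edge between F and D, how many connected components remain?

1

F and D are still connected via F-H-D, so the component count stays at 1.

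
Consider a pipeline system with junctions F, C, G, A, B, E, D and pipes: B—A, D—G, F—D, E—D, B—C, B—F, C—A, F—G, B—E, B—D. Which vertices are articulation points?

B

Removing B increases the component count from 1 to 2, so B is a cut vertex.
By contrast removing A leaves 1 component; it is not a cut vertex. No other vertex is a cut vertex either.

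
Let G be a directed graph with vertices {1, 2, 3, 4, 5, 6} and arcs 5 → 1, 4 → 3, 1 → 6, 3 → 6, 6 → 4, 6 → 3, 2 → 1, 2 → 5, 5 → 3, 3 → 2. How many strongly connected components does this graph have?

1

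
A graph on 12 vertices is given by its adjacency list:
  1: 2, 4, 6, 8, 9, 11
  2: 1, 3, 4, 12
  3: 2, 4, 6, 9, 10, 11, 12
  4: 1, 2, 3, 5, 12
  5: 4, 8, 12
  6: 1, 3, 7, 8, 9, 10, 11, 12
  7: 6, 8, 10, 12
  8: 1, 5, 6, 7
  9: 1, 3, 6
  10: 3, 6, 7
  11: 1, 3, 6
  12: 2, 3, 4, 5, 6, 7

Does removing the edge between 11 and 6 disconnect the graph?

No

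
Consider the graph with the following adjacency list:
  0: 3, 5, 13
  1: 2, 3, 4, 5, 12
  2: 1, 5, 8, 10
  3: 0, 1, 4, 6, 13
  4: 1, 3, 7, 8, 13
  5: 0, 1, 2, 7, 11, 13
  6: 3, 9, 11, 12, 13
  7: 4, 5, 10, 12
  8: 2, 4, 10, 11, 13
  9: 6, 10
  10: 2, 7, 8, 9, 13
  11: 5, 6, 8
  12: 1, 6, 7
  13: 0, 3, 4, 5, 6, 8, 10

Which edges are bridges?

The edges on the cycle 5-0-3-4-1-5 are not bridges since each lies on that cycle.
Every edge lies on some cycle, so there are no bridges.

none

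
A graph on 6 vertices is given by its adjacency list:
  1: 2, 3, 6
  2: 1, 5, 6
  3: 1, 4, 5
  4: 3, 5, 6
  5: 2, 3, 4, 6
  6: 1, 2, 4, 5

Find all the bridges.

none

The edges on the cycle 3-1-6-5-3 are not bridges since each lies on that cycle.
Every edge lies on some cycle, so there are no bridges.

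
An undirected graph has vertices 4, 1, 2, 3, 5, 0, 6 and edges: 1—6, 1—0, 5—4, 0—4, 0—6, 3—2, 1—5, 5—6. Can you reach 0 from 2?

No

The component containing 2 is {2, 3}, and 0 is not in it.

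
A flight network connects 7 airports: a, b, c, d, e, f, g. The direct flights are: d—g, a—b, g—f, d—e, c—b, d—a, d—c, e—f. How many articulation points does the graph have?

Removing d increases the component count from 1 to 2, so d is a cut vertex.
By contrast removing b leaves 1 component; it is not a cut vertex. No other vertex is a cut vertex either.

1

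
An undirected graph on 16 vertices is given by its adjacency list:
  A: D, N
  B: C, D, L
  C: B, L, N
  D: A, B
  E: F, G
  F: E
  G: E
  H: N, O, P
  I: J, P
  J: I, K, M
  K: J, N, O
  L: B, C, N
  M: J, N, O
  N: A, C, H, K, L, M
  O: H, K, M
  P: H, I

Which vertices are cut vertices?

Removing E increases the component count from 2 to 3, so E is a cut vertex.
Removing N increases the component count from 2 to 3, so N is a cut vertex.
By contrast removing I leaves 2 components; it is not a cut vertex. No other vertex is a cut vertex either.

E, N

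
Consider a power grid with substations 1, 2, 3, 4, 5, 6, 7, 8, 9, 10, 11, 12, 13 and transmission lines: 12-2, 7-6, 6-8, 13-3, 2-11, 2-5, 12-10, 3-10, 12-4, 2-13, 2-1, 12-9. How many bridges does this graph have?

7

The edges on the cycle 12-2-13-3-10-12 are not bridges since each lies on that cycle.
But removing 6-8 disconnects 6 from 8; removing 2-11 disconnects 2 from 11; removing 1-2 disconnects 1 from 2; removing 2-5 disconnects 2 from 5 — these are bridges.
In total 7 edges are bridges.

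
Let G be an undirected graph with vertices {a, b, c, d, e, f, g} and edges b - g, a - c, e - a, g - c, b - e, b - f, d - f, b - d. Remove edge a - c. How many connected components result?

a and c are still connected via a-e-b-g-c, so the component count stays at 1.

1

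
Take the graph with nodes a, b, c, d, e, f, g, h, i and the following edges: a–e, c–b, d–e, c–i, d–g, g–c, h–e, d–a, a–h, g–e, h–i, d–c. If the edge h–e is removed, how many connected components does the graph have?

h and e are still connected via h-a-e, so the component count stays at 2.

2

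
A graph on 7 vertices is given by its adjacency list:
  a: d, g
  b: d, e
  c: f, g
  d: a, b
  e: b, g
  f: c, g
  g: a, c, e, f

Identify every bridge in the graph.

none

The edges on the cycle g-f-c-g are not bridges since each lies on that cycle.
Every edge lies on some cycle, so there are no bridges.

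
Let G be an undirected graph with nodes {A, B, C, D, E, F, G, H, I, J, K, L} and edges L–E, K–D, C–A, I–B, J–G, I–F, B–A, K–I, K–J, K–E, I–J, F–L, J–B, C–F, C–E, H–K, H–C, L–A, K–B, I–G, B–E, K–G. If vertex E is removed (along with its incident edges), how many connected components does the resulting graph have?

1

With E gone, the remaining components are: {A, B, C, D, F, G, H, I, J, K, L}.
That is 1 component.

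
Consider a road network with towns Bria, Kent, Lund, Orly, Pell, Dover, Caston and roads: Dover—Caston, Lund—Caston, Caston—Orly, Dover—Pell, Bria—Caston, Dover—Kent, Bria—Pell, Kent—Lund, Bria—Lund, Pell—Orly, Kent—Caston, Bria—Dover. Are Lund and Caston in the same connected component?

Yes

From Lund we can reach Bria, Kent, Lund, Orly, Pell, Dover, Caston, which includes Caston.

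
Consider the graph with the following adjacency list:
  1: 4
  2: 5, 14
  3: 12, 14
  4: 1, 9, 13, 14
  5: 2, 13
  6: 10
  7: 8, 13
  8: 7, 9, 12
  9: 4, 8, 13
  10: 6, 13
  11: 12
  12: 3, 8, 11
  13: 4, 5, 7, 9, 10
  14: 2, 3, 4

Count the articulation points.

4

Removing 4 increases the component count from 1 to 2, so 4 is a cut vertex.
Removing 10 increases the component count from 1 to 2, so 10 is a cut vertex.
Removing 12 increases the component count from 1 to 2, so 12 is a cut vertex.
Likewise 13 is a cut vertex.
By contrast removing 14 leaves 1 component; it is not a cut vertex. No other vertex is a cut vertex either.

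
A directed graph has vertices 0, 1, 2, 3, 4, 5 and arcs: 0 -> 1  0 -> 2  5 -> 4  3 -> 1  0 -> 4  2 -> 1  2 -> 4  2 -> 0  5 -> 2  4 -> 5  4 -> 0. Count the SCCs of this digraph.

{0, 2, 4, 5} are all mutually reachable — one SCC of size 4.
{3} is an SCC by itself.
{1} is an SCC by itself.
That gives 3 strongly connected components.

3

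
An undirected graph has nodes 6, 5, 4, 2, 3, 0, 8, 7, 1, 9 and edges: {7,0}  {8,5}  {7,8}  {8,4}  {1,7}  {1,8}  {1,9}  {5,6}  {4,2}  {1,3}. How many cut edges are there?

7

The edges on the cycle 1-7-8-1 are not bridges since each lies on that cycle.
But removing 1–3 disconnects 1 from 3; removing 8–5 disconnects 8 from 5; removing 6–5 disconnects 6 from 5; removing 8–4 disconnects 8 from 4 — these are bridges.
In total 7 edges are bridges.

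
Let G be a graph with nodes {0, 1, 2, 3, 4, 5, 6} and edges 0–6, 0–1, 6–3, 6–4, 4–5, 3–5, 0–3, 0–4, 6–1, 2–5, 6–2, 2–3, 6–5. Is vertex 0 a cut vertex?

Deleting 0 leaves 1 component (was 1) (its neighbors 1, 3, 4, 6 remain connected to each other), so 0 is not a cut vertex.

No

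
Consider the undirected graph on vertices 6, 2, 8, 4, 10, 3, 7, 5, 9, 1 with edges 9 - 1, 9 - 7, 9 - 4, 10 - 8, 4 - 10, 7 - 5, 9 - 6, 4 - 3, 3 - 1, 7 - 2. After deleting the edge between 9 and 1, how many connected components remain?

9 and 1 are still connected via 9-4-3-1, so the component count stays at 1.

1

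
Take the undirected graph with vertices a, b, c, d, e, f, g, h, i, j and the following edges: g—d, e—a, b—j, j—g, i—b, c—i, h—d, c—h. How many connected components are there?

f is isolated — a component by itself.
Starting from a we can reach a, e. That is one component of size 2.
Starting from b we can reach b, c, d, g, h, i, j. That is one component of size 7.
Total: 3 components.

3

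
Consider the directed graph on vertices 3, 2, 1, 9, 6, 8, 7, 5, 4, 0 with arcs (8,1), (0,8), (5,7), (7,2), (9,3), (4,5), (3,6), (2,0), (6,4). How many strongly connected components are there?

{8} is an SCC by itself.
{9} is an SCC by itself.
{4} is an SCC by itself.
{3} is an SCC by itself.
{0} is an SCC by itself.
(and 5 more singleton SCCs)
That gives 10 strongly connected components.

10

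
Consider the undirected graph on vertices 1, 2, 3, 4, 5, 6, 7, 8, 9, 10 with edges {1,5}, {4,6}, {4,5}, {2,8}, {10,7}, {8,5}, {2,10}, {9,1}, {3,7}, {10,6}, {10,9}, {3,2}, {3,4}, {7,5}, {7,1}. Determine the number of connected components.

1

Starting from 1 we can reach 1, 2, 3, 4, 5, 6, 7, 8, 9, 10. That is one component of size 10.
Total: 1 component.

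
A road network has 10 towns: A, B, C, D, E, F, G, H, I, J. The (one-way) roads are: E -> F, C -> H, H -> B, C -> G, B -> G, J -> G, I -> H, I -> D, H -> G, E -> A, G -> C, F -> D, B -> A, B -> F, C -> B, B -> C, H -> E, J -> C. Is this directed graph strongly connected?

No

There is no directed path from D to I, so the graph is not strongly connected.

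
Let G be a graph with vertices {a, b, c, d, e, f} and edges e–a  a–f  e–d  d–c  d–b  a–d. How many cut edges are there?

3

The edges on the cycle e-a-d-e are not bridges since each lies on that cycle.
But removing d–c disconnects d from c; removing a–f disconnects a from f; removing d–b disconnects d from b — these are bridges.
That makes 3 bridges.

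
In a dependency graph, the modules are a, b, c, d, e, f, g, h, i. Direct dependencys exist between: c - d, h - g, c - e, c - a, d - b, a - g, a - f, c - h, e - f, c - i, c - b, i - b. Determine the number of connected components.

1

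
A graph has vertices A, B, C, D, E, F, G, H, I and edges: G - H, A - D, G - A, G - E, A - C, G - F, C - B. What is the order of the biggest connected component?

8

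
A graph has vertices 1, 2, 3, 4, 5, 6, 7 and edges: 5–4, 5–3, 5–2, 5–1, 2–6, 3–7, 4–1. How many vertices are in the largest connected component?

7

Starting from 1 we can reach 1, 2, 3, 4, 5, 6, 7. That is one component of size 7.
The largest has 7 vertices.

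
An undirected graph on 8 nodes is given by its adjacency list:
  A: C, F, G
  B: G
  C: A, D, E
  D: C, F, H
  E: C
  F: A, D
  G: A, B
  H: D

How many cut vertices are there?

Removing A increases the component count from 1 to 2, so A is a cut vertex.
Removing C increases the component count from 1 to 2, so C is a cut vertex.
Removing D increases the component count from 1 to 2, so D is a cut vertex.
Likewise G is a cut vertex.
By contrast removing E leaves 1 component; it is not a cut vertex. No other vertex is a cut vertex either.

4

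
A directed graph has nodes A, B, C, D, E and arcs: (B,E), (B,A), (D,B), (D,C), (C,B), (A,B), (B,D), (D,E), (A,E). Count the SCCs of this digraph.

{A, B, C, D} are all mutually reachable — one SCC of size 4.
{E} is an SCC by itself.
That gives 2 strongly connected components.

2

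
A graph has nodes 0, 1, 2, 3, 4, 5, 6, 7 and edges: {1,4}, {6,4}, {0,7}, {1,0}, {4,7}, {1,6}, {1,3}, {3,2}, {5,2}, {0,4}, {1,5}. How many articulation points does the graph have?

1

Removing 1 increases the component count from 1 to 2, so 1 is a cut vertex.
By contrast removing 5 leaves 1 component; it is not a cut vertex. No other vertex is a cut vertex either.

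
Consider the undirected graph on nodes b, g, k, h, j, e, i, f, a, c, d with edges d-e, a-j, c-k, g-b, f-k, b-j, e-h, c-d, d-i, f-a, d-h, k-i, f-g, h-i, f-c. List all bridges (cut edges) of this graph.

The edges on the cycle f-g-b-j-a-f are not bridges since each lies on that cycle.
Every edge lies on some cycle, so there are no bridges.

none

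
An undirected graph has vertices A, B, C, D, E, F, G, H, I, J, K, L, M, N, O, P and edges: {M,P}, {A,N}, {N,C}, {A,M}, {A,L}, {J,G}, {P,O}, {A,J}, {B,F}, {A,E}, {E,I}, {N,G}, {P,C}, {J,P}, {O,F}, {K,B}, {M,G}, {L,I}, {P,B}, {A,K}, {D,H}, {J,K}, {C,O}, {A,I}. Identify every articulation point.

A

Removing A increases the component count from 2 to 3, so A is a cut vertex.
By contrast removing H leaves 2 components; it is not a cut vertex. No other vertex is a cut vertex either.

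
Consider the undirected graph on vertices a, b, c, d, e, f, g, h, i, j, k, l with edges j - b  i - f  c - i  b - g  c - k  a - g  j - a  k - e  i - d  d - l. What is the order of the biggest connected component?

h is isolated — a component by itself.
Starting from a we can reach a, b, g, j. That is one component of size 4.
Starting from c we can reach c, d, e, f, i, k, l. That is one component of size 7.
The largest has 7 vertices.

7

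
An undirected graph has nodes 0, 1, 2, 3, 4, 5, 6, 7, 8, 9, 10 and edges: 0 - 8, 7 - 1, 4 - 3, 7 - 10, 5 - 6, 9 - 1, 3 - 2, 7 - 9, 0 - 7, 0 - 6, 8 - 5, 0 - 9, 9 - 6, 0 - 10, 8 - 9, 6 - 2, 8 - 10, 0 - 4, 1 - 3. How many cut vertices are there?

Removing 3, for instance, still leaves 1 component. No single vertex removal increases the component count — the graph has no articulation points.

0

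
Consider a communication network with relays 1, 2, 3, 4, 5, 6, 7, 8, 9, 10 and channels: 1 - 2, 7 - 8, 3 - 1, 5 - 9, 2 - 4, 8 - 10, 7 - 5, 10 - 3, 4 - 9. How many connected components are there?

2

6 is isolated — a component by itself.
Starting from 1 we can reach 1, 2, 3, 4, 5, 7, 8, 9, 10. That is one component of size 9.
Total: 2 components.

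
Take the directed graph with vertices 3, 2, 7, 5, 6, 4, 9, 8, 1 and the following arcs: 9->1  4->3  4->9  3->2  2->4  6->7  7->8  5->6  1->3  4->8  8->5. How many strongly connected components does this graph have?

{1, 2, 3, 4, 9} are all mutually reachable — one SCC of size 5.
{5, 6, 7, 8} are all mutually reachable — one SCC of size 4.
That gives 2 strongly connected components.

2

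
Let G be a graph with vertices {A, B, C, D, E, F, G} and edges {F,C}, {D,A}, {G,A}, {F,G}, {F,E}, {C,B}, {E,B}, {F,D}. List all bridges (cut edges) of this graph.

none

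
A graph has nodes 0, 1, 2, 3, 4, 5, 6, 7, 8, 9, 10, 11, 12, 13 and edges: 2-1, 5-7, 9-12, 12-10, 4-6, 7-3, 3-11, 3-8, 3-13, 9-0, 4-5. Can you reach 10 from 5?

No

The component containing 5 is {3, 4, 5, 6, 7, 8, 11, 13}, and 10 is not in it.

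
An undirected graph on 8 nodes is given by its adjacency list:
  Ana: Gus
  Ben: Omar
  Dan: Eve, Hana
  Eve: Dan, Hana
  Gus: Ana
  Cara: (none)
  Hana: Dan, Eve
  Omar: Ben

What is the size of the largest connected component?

Cara is isolated — a component by itself.
Starting from Ben we can reach Ben, Omar. That is one component of size 2.
Starting from Ana we can reach Ana, Gus. That is one component of size 2.
Starting from Dan we can reach Dan, Eve, Hana. That is one component of size 3.
The largest has 3 vertices.

3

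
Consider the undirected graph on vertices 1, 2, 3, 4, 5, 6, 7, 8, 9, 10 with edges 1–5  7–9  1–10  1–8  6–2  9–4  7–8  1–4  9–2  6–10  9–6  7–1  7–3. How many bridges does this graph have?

The edges on the cycle 7-1-10-6-9-7 are not bridges since each lies on that cycle.
But removing 1–5 disconnects 1 from 5; removing 7–3 disconnects 7 from 3 — these are bridges.
That makes 2 bridges.

2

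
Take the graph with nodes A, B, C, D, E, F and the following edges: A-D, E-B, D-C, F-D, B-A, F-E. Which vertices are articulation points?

D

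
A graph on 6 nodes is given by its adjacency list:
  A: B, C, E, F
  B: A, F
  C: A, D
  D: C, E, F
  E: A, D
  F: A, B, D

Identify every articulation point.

none

Removing E, for instance, still leaves 1 component. No single vertex removal increases the component count — the graph has no articulation points.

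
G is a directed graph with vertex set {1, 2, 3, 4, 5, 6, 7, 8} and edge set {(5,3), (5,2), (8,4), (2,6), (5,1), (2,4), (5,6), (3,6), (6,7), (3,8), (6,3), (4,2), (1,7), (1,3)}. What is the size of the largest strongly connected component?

5

{2, 3, 4, 6, 8} are all mutually reachable — one SCC of size 5.
{7} is an SCC by itself.
{5} is an SCC by itself.
{1} is an SCC by itself.
The largest has 5 vertices.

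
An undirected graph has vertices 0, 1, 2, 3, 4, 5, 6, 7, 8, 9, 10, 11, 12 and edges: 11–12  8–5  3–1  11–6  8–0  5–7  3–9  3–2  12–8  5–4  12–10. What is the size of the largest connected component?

Starting from 1 we can reach 1, 2, 3, 9. That is one component of size 4.
Starting from 0 we can reach 0, 4, 5, 6, 7, 8, 10, 11, 12. That is one component of size 9.
The largest has 9 vertices.

9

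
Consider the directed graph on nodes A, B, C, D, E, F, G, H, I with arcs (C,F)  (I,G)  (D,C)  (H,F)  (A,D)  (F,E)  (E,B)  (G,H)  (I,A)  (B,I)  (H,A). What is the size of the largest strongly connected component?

9

{A, B, C, D, E, F, G, H, I} are all mutually reachable — one SCC of size 9.
The largest has 9 vertices.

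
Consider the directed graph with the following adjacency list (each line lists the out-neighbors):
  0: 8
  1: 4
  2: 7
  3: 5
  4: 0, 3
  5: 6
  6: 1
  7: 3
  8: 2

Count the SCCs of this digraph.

{0, 1, 2, 3, 4, 5, 6, 7, 8} are all mutually reachable — one SCC of size 9.
That gives 1 strongly connected component.

1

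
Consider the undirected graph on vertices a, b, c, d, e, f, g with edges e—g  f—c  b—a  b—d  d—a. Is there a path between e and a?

The component containing e is {e, g}, and a is not in it.

No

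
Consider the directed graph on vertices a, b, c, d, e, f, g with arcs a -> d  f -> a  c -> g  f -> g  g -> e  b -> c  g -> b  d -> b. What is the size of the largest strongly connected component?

3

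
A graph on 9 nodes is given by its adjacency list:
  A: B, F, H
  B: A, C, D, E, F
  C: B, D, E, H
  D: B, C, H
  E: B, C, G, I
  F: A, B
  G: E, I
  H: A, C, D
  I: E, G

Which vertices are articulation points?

E

Removing E increases the component count from 1 to 2, so E is a cut vertex.
By contrast removing B leaves 1 component; it is not a cut vertex. No other vertex is a cut vertex either.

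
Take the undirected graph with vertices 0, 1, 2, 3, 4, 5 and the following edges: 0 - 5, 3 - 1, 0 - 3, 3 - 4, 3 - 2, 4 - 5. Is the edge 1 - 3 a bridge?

Yes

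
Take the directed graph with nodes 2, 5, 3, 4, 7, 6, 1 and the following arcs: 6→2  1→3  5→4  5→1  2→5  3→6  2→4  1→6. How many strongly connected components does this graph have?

{1, 2, 3, 5, 6} are all mutually reachable — one SCC of size 5.
{4} is an SCC by itself.
{7} is an SCC by itself.
That gives 3 strongly connected components.

3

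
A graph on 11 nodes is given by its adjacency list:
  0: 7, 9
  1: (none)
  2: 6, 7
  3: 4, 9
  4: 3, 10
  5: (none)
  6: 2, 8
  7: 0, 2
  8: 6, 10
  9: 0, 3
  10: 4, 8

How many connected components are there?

1 is isolated — a component by itself.
5 is isolated — a component by itself.
Starting from 0 we can reach 0, 2, 3, 4, 6, 7, 8, 9, 10. That is one component of size 9.
Total: 3 components.

3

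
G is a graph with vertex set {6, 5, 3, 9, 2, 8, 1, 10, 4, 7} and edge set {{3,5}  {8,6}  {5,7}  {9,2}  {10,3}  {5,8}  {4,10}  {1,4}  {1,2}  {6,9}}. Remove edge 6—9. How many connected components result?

1

6 and 9 are still connected via 6-8-5-3-10-4-1-2-9, so the component count stays at 1.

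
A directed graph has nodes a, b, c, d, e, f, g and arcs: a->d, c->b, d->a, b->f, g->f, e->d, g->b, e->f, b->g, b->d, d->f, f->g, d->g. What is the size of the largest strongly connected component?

{a, b, d, f, g} are all mutually reachable — one SCC of size 5.
{c} is an SCC by itself.
{e} is an SCC by itself.
The largest has 5 vertices.

5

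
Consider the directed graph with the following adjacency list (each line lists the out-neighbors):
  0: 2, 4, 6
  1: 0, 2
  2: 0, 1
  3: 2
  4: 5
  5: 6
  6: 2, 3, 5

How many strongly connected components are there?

1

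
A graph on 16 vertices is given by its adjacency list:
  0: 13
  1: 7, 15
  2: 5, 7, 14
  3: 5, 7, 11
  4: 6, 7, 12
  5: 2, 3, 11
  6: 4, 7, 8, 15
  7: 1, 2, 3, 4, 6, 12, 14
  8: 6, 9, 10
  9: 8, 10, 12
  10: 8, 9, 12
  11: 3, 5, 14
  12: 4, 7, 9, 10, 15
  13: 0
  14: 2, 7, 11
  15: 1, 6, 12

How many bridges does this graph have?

The edges on the cycle 7-14-11-3-7 are not bridges since each lies on that cycle.
But removing 0-13 disconnects 0 from 13 — this is a bridge.

1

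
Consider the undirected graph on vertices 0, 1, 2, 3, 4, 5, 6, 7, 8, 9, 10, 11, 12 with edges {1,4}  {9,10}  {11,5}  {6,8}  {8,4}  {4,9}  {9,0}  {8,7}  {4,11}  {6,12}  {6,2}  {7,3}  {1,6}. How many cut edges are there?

9

The edges on the cycle 1-6-8-4-1 are not bridges since each lies on that cycle.
But removing 7 - 8 disconnects 7 from 8; removing 6 - 2 disconnects 6 from 2; removing 0 - 9 disconnects 0 from 9; removing 7 - 3 disconnects 7 from 3 — these are bridges.
In total 9 edges are bridges.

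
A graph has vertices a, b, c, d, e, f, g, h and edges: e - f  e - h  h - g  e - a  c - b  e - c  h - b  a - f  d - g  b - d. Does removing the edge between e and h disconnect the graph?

After removing e - h, the path e-c-b-h still connects them, so the edge is not a bridge.

No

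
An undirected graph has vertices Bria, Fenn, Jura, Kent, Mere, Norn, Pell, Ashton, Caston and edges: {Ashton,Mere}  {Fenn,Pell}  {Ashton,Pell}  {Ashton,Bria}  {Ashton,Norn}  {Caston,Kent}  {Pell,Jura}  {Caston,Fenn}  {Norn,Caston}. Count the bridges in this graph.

The edges on the cycle Ashton-Norn-Caston-Fenn-Pell-Ashton are not bridges since each lies on that cycle.
But removing Ashton-Bria disconnects Ashton from Bria; removing Pell-Jura disconnects Pell from Jura; removing Caston-Kent disconnects Caston from Kent; removing Ashton-Mere disconnects Ashton from Mere — these are bridges.
That makes 4 bridges.

4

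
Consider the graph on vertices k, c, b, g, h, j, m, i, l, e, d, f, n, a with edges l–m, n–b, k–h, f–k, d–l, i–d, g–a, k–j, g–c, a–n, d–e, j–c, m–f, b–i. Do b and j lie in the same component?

Yes

From b we can reach a, b, c, d, e, f, g, h, i, j, k, l, m, n, which includes j.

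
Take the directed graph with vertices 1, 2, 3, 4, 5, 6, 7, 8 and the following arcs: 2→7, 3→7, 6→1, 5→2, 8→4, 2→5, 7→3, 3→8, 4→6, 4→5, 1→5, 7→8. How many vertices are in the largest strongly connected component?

{1, 2, 3, 4, 5, 6, 7, 8} are all mutually reachable — one SCC of size 8.
The largest has 8 vertices.

8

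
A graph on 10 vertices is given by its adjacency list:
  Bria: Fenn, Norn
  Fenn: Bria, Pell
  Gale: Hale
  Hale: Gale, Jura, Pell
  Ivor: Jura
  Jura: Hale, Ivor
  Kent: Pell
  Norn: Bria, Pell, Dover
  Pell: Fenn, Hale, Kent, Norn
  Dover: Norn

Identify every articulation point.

Hale, Jura, Norn, Pell

Removing Hale increases the component count from 1 to 3, so Hale is a cut vertex.
Removing Jura increases the component count from 1 to 2, so Jura is a cut vertex.
Removing Norn increases the component count from 1 to 2, so Norn is a cut vertex.
Likewise Pell is a cut vertex.
By contrast removing Gale leaves 1 component; it is not a cut vertex. No other vertex is a cut vertex either.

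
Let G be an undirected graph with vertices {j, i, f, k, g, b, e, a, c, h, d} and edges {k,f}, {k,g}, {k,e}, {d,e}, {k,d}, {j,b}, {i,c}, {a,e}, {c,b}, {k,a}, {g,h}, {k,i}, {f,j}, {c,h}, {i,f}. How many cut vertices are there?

Removing k increases the component count from 1 to 2, so k is a cut vertex.
By contrast removing f leaves 1 component; it is not a cut vertex. No other vertex is a cut vertex either.

1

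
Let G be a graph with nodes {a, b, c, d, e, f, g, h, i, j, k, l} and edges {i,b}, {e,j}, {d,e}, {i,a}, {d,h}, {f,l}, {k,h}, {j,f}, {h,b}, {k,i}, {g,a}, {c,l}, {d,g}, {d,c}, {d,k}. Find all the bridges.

none

The edges on the cycle d-k-h-d are not bridges since each lies on that cycle.
Every edge lies on some cycle, so there are no bridges.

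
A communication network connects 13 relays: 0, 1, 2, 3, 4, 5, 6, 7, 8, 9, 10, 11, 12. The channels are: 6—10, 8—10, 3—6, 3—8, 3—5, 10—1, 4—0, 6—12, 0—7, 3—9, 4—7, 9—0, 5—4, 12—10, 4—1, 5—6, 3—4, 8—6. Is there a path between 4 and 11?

No

The component containing 4 is {0, 1, 3, 4, 5, 6, 7, 8, 9, 10, 12}, and 11 is not in it.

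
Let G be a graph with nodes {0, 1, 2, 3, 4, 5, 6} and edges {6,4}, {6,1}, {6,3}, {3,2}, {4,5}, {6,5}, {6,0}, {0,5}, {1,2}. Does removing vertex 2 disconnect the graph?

No

Deleting 2 leaves 1 component (was 1) (its neighbors 1, 3 remain connected to each other), so 2 is not a cut vertex.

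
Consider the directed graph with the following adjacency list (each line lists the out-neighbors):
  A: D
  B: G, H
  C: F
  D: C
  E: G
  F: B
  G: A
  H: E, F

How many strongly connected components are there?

{A, B, C, D, E, F, G, H} are all mutually reachable — one SCC of size 8.
That gives 1 strongly connected component.

1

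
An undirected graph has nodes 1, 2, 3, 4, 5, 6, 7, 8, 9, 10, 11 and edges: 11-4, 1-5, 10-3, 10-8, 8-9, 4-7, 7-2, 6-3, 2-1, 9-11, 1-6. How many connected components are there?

1

Starting from 1 we can reach 1, 2, 3, 4, 5, 6, 7, 8, 9, 10, 11. That is one component of size 11.
Total: 1 component.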